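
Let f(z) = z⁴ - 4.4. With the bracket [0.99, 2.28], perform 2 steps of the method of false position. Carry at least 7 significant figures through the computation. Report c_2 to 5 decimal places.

False-position update: c = (a·f(b) − b·f(a))/(f(b) − f(a)); replace the endpoint whose sign matches f(c).
f(0.990000) = -3.439404, f(2.280000) = 22.623363
step 1: c = 1.160236, f(c) = -2.587884 < 0 → new bracket [1.160236, 2.280000]
step 2: c = 1.275178, f(c) = -1.755868 < 0 → new bracket [1.275178, 2.280000]

1.27518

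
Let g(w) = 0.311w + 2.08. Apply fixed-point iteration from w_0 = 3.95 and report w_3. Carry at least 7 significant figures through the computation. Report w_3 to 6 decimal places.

w_1 = g(3.950000) = 3.308450
w_2 = g(3.308450) = 3.108928
w_3 = g(3.108928) = 3.046877

3.046877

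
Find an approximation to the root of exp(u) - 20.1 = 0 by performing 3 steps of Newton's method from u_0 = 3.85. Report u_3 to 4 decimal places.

f'(u) = exp(u)
u_0 = 3.850000: f = 26.893063, f' = 46.993063 → u_1 = 3.850000 - (26.893063)/(46.993063) = 3.277723
u_1 = 3.277723: f = 6.415321, f' = 26.515321 → u_2 = 3.277723 - (6.415321)/(26.515321) = 3.035775
u_2 = 3.035775: f = 0.717105, f' = 20.817105 → u_3 = 3.035775 - (0.717105)/(20.817105) = 3.001327

3.0013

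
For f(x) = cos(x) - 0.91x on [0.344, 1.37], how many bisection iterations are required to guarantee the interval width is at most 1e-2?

7

Initial width b − a = 1.37 − 0.344 = 1.026000.
After n steps the width is (b−a)/2^n; need (b−a)/2^n ≤ 1e-2.
So n ≥ log₂(1.026000/1e-2) = log₂(102.6000) ≈ 6.6809.
Hence n = 7.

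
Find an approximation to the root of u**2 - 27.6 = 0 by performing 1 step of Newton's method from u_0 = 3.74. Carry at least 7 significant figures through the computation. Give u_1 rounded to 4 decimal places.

Newton update: u ← u − f(u)/f'(u).
f'(u) = 2u
u_0 = 3.740000: f = -13.612400, f' = 7.480000 → u_1 = 3.740000 - (-13.612400)/(7.480000) = 5.559840

5.5598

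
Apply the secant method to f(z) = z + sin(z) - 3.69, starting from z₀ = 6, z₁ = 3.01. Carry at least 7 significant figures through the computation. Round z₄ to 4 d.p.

4.1459

f(z_0) = 2.030585, f(z_1) = -0.548787
z_2 = 3.010000 - (-0.548787)·(3.010000 - 6.000000)/(-0.548787 - (2.030585)) = 3.646152; f(z_2) = -0.527270
z_3 = 3.646152 - (-0.527270)·(3.646152 - 3.010000)/(-0.527270 - (-0.548787)) = 19.234874; f(z_3) = 15.920727
z_4 = 19.234874 - (15.920727)·(19.234874 - 3.646152)/(15.920727 - (-0.527270)) = 4.145876; f(z_4) = -0.387901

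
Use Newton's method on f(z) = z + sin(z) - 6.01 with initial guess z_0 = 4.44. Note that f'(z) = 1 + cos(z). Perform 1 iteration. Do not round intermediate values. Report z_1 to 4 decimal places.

7.9055

z_0 = 4.440000: f = -2.533131, f' = 0.730967 → z_1 = 4.440000 - (-2.533131)/(0.730967) = 7.905452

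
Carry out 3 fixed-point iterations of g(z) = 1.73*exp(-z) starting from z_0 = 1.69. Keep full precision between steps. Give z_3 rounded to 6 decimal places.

z_1 = g(1.690000) = 0.319219
z_2 = g(0.319219) = 1.257220
z_3 = g(1.257220) = 0.492088

0.492088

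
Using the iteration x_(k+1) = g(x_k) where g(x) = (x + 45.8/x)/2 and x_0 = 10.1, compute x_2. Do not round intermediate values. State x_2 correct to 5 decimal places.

x_1 = g(10.100000) = 7.317327
x_2 = g(7.317327) = 6.788222

6.78822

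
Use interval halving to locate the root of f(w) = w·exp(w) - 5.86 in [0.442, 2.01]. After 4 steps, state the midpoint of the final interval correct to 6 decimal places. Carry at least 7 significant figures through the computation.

1.373000

f(0.442000) = -5.172329, f(2.010000) = 9.141268 (opposite signs)
step 1: m = 1.226000, f(m) = -1.682317 < 0 → root in [1.226000, 2.010000]
step 2: m = 1.618000, f(m) = 2.299565 > 0 → root in [1.226000, 1.618000]
step 3: m = 1.422000, f(m) = 0.034763 > 0 → root in [1.226000, 1.422000]
step 4: m = 1.324000, f(m) = -0.883845 < 0 → root in [1.324000, 1.422000]
Midpoint of [1.324000, 1.422000] = 1.373000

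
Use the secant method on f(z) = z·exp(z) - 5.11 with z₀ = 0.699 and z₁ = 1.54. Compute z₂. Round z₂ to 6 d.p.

1.238164

Secant update: z_(k+1) = z_k − f(z_k)·(z_k − z_(k-1))/(f(z_k) − f(z_(k-1))).
f(z_0) = -3.703794, f(z_1) = 2.073469
z_2 = 1.540000 - (2.073469)·(1.540000 - 0.699000)/(2.073469 - (-3.703794)) = 1.238164; f(z_2) = -0.839234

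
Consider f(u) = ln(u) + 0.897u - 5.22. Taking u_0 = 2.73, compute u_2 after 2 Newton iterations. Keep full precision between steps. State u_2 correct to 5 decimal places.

f'(u) = 1/u + 0.897
u_0 = 2.730000: f = -1.766888, f' = 1.263300 → u_1 = 2.730000 - (-1.766888)/(1.263300) = 4.128629
u_1 = 4.128629: f = -0.098675, f' = 1.139211 → u_2 = 4.128629 - (-0.098675)/(1.139211) = 4.215245

4.21525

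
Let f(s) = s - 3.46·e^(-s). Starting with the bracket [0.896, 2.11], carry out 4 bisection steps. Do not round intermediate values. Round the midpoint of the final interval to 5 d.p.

f(0.896000) = -0.516369, f(2.110000) = 1.690517 (opposite signs)
step 1: m = 1.503000, f(m) = 0.733282 > 0 → root in [0.896000, 1.503000]
step 2: m = 1.199500, f(m) = 0.156847 > 0 → root in [0.896000, 1.199500]
step 3: m = 1.047750, f(m) = -0.165762 < 0 → root in [1.047750, 1.199500]
step 4: m = 1.123625, f(m) = -0.001218 < 0 → root in [1.123625, 1.199500]
Midpoint of [1.123625, 1.199500] = 1.161563

1.16156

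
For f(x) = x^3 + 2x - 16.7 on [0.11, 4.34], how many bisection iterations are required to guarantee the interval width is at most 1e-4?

Initial width b − a = 4.34 − 0.11 = 4.230000.
After n steps the width is (b−a)/2^n; need (b−a)/2^n ≤ 1e-4.
So n ≥ log₂(4.230000/1e-4) = log₂(42300.0000) ≈ 15.3684.
Hence n = 16.

16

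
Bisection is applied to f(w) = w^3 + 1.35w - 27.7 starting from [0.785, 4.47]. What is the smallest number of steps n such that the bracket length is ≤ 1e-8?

29

Initial width b − a = 4.47 − 0.785 = 3.685000.
After n steps the width is (b−a)/2^n; need (b−a)/2^n ≤ 1e-8.
So n ≥ log₂(3.685000/1e-8) = log₂(368500000.0000) ≈ 28.4571.
Hence n = 29.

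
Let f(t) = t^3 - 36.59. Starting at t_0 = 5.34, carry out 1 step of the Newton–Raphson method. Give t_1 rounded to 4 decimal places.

f'(t) = 3t^2
t_0 = 5.340000: f = 115.683304, f' = 85.546800 → t_1 = 5.340000 - (115.683304)/(85.546800) = 3.987719

3.9877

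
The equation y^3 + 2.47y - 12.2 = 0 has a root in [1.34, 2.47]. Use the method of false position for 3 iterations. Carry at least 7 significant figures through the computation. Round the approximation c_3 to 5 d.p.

1.94256

f(1.340000) = -6.484096, f(2.470000) = 8.970123
step 1: c = 1.814112, f(c) = -1.748898 < 0 → new bracket [1.814112, 2.470000]
step 2: c = 1.921126, f(c) = -0.364477 < 0 → new bracket [1.921126, 2.470000]
step 3: c = 1.942557, f(c) = -0.071595 < 0 → new bracket [1.942557, 2.470000]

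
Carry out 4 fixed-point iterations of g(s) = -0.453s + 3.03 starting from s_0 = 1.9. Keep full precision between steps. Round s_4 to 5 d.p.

2.07754

s_1 = g(1.900000) = 2.169300
s_2 = g(2.169300) = 2.047307
s_3 = g(2.047307) = 2.102570
s_4 = g(2.102570) = 2.077536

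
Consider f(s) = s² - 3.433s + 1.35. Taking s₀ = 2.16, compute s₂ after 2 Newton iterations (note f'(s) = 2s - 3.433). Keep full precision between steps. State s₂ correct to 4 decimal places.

3.1221

s_0 = 2.160000: f = -1.399680, f' = 0.887000 → s_1 = 2.160000 - (-1.399680)/(0.887000) = 3.737993
s_1 = 3.737993: f = 2.490063, f' = 4.042986 → s_2 = 3.737993 - (2.490063)/(4.042986) = 3.122096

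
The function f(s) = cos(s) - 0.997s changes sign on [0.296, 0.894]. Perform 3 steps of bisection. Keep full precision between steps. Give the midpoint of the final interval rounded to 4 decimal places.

f(0.296000) = 0.661399, f(0.894000) = -0.265019 (opposite signs)
step 1: m = 0.595000, f(m) = 0.234933 > 0 → root in [0.595000, 0.894000]
step 2: m = 0.744500, f(m) = -0.006840 < 0 → root in [0.595000, 0.744500]
step 3: m = 0.669750, f(m) = 0.116236 > 0 → root in [0.669750, 0.744500]
Midpoint of [0.669750, 0.744500] = 0.707125

0.7071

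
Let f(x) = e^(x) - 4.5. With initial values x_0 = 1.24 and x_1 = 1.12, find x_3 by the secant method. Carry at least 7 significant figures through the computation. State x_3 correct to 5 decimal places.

1.49263

f(x_0) = -1.044387, f(x_1) = -1.435146
x_2 = 1.120000 - (-1.435146)·(1.120000 - 1.240000)/(-1.435146 - (-1.044387)) = 1.560725; f(x_2) = 0.262274
x_3 = 1.560725 - (0.262274)·(1.560725 - 1.120000)/(0.262274 - (-1.435146)) = 1.492627; f(x_3) = -0.051231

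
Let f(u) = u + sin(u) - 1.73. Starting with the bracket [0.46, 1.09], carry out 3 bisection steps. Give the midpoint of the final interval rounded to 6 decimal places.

f(0.460000) = -0.826052, f(1.090000) = 0.246627 (opposite signs)
step 1: m = 0.775000, f(m) = -0.255284 < 0 → root in [0.775000, 1.090000]
step 2: m = 0.932500, f(m) = 0.005612 > 0 → root in [0.775000, 0.932500]
step 3: m = 0.853750, f(m) = -0.122500 < 0 → root in [0.853750, 0.932500]
Midpoint of [0.853750, 0.932500] = 0.893125

0.893125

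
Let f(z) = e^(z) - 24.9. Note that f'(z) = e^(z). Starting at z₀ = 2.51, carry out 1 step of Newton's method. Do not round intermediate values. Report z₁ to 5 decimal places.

Newton update: z ← z − f(z)/f'(z).
z_0 = 2.510000: f = -12.595070, f' = 12.304930 → z_1 = 2.510000 - (-12.595070)/(12.304930) = 3.533579

3.53358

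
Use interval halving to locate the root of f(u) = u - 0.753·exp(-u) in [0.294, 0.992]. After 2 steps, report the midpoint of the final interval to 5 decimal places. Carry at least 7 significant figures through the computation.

0.55575

f(0.294000) = -0.267193, f(0.992000) = 0.712762 (opposite signs)
step 1: m = 0.643000, f(m) = 0.247138 > 0 → root in [0.294000, 0.643000]
step 2: m = 0.468500, f(m) = -0.002833 < 0 → root in [0.468500, 0.643000]
Midpoint of [0.468500, 0.643000] = 0.555750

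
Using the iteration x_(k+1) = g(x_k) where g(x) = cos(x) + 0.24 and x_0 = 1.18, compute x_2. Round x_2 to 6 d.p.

1.053341

x_1 = g(1.180000) = 0.620925
x_2 = g(0.620925) = 1.053341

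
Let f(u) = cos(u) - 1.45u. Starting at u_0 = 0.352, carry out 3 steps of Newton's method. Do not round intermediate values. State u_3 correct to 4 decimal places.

0.5777

f'(u) = -sin(u) - 1.45
u_0 = 0.352000: f = 0.428285, f' = -1.794776 → u_1 = 0.352000 - (0.428285)/(-1.794776) = 0.590629
u_1 = 0.590629: f = -0.025821, f' = -2.006883 → u_2 = 0.590629 - (-0.025821)/(-2.006883) = 0.577763
u_2 = 0.577763: f = -0.000069, f' = -1.996151 → u_3 = 0.577763 - (-0.000069)/(-1.996151) = 0.577728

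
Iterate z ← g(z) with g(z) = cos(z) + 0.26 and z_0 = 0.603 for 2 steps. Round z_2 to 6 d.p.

z_1 = g(0.603000) = 1.083638
z_2 = g(1.083638) = 0.728117

0.728117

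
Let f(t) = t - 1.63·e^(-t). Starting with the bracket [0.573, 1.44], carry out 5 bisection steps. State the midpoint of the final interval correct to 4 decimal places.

f(0.573000) = -0.346045, f(1.440000) = 1.053808 (opposite signs)
step 1: m = 1.006500, f(m) = 0.410742 > 0 → root in [0.573000, 1.006500]
step 2: m = 0.789750, f(m) = 0.049798 > 0 → root in [0.573000, 0.789750]
step 3: m = 0.681375, f(m) = -0.143276 < 0 → root in [0.681375, 0.789750]
step 4: m = 0.735562, f(m) = -0.045592 < 0 → root in [0.735562, 0.789750]
step 5: m = 0.762656, f(m) = 0.002382 > 0 → root in [0.735562, 0.762656]
Midpoint of [0.735562, 0.762656] = 0.749109

0.7491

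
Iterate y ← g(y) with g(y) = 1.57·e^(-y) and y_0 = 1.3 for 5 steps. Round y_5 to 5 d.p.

0.64276

y_1 = g(1.300000) = 0.427875
y_2 = g(0.427875) = 1.023472
y_3 = g(1.023472) = 0.564172
y_4 = g(0.564172) = 0.893065
y_5 = g(0.893065) = 0.642757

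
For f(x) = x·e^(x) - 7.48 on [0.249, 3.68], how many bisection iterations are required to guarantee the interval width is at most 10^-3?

Initial width b − a = 3.68 − 0.249 = 3.431000.
After n steps the width is (b−a)/2^n; need (b−a)/2^n ≤ 10^-3.
So n ≥ log₂(3.431000/10^-3) = log₂(3431.0000) ≈ 11.7444.
Hence n = 12.

12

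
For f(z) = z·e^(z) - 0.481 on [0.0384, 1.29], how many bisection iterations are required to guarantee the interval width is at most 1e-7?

Initial width b − a = 1.29 − 0.0384 = 1.251600.
After n steps the width is (b−a)/2^n; need (b−a)/2^n ≤ 1e-7.
So n ≥ log₂(1.251600/1e-7) = log₂(12516000.0000) ≈ 23.5773.
Hence n = 24.

24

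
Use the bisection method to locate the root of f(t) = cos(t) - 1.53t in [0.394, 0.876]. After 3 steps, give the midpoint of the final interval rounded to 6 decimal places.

0.544625

f(0.394000) = 0.320561, f(0.876000) = -0.700051 (opposite signs)
step 1: m = 0.635000, f(m) = -0.166478 < 0 → root in [0.394000, 0.635000]
step 2: m = 0.514500, f(m) = 0.083354 > 0 → root in [0.514500, 0.635000]
step 3: m = 0.574750, f(m) = -0.040039 < 0 → root in [0.514500, 0.574750]
Midpoint of [0.514500, 0.574750] = 0.544625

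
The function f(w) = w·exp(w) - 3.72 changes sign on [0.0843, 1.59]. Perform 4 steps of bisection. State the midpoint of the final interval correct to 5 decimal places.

1.16652

f(0.084300) = -3.628285, f(1.590000) = 4.076961 (opposite signs)
step 1: m = 0.837150, f(m) = -1.786372 < 0 → root in [0.837150, 1.590000]
step 2: m = 1.213575, f(m) = 0.364280 > 0 → root in [0.837150, 1.213575]
step 3: m = 1.025362, f(m) = -0.861181 < 0 → root in [1.025362, 1.213575]
step 4: m = 1.119469, f(m) = -0.290814 < 0 → root in [1.119469, 1.213575]
Midpoint of [1.119469, 1.213575] = 1.166522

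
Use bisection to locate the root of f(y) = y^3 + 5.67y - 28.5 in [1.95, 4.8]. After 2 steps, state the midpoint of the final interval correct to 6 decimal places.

2.306250

f(1.950000) = -10.028625, f(4.800000) = 109.308000 (opposite signs)
step 1: m = 3.375000, f(m) = 29.079609 > 0 → root in [1.950000, 3.375000]
step 2: m = 2.662500, f(m) = 5.470588 > 0 → root in [1.950000, 2.662500]
Midpoint of [1.950000, 2.662500] = 2.306250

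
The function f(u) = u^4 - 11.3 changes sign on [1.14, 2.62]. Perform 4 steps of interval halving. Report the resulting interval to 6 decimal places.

f(1.140000) = -9.611040, f(2.620000) = 35.819987 (opposite signs)
step 1: m = 1.880000, f(m) = 1.191983 > 0 → root in [1.140000, 1.880000]
step 2: m = 1.510000, f(m) = -6.101144 < 0 → root in [1.510000, 1.880000]
step 3: m = 1.695000, f(m) = -3.045727 < 0 → root in [1.695000, 1.880000]
step 4: m = 1.787500, f(m) = -1.090977 < 0 → root in [1.787500, 1.880000]

[1.787500, 1.880000]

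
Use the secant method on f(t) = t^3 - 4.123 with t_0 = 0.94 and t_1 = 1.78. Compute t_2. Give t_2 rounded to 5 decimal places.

1.51507

f(t_0) = -3.292416, f(t_1) = 1.516752
t_2 = 1.780000 - (1.516752)·(1.780000 - 0.940000)/(1.516752 - (-3.292416)) = 1.515074; f(t_2) = -0.645222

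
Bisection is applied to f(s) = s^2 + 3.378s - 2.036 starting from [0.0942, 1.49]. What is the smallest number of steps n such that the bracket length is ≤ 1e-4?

14

Initial width b − a = 1.49 − 0.0942 = 1.395800.
After n steps the width is (b−a)/2^n; need (b−a)/2^n ≤ 1e-4.
So n ≥ log₂(1.395800/1e-4) = log₂(13958.0000) ≈ 13.7688.
Hence n = 14.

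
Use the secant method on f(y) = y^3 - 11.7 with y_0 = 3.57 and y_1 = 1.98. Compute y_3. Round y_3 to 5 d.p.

Secant update: y_(k+1) = y_k − f(y_k)·(y_k − y_(k-1))/(f(y_k) − f(y_(k-1))).
f(y_0) = 33.799293, f(y_1) = -3.937608
y_2 = 1.980000 - (-3.937608)·(1.980000 - 3.570000)/(-3.937608 - (33.799293)) = 2.145906; f(y_2) = -1.818284
y_3 = 2.145906 - (-1.818284)·(2.145906 - 1.980000)/(-1.818284 - (-3.937608)) = 2.288247; f(y_3) = 0.281427

2.28825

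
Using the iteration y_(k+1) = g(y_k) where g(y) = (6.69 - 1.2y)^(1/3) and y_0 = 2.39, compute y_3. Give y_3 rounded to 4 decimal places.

1.6708

y_1 = g(2.390000) = 1.563496
y_2 = g(1.563496) = 1.688481
y_3 = g(1.688481) = 1.670760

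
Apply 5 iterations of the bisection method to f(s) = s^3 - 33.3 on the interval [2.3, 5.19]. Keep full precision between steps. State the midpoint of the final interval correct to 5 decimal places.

3.24828

f(2.300000) = -21.133000, f(5.190000) = 106.498359 (opposite signs)
step 1: m = 3.745000, f(m) = 19.223719 > 0 → root in [2.300000, 3.745000]
step 2: m = 3.022500, f(m) = -5.687932 < 0 → root in [3.022500, 3.745000]
step 3: m = 3.383750, f(m) = 5.443139 > 0 → root in [3.022500, 3.383750]
step 4: m = 3.203125, f(m) = -0.435906 < 0 → root in [3.203125, 3.383750]
step 5: m = 3.293438, f(m) = 2.423029 > 0 → root in [3.203125, 3.293438]
Midpoint of [3.203125, 3.293438] = 3.248281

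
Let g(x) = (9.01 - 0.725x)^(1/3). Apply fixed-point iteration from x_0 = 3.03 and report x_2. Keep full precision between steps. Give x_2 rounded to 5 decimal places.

x_1 = g(3.030000) = 1.895766
x_2 = g(1.895766) = 1.969158

1.96916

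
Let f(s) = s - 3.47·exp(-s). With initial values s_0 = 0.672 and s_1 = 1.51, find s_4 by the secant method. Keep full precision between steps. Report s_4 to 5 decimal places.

1.12578

Secant update: s_(k+1) = s_k − f(s_k)·(s_k − s_(k-1))/(f(s_k) − f(s_(k-1))).
f(s_0) = -1.100081, f(s_1) = 0.743442
s_2 = 1.510000 - (0.743442)·(1.510000 - 0.672000)/(0.743442 - (-1.100081)) = 1.172058; f(s_2) = 0.097298
s_3 = 1.172058 - (0.097298)·(1.172058 - 1.510000)/(0.097298 - (0.743442)) = 1.121169; f(s_3) = -0.009698
s_4 = 1.121169 - (-0.009698)·(1.121169 - 1.172058)/(-0.009698 - (0.097298)) = 1.125782; f(s_4) = 0.000118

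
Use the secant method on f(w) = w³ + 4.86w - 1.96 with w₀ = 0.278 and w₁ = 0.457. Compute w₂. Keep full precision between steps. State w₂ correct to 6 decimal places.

0.389401

f(w_0) = -0.587435, f(w_1) = 0.356464
w_2 = 0.457000 - (0.356464)·(0.457000 - 0.278000)/(0.356464 - (-0.587435)) = 0.389401; f(w_2) = -0.008467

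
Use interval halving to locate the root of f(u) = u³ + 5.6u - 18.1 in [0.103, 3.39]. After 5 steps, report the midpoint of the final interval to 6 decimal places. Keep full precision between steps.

f(0.103000) = -17.522107, f(3.390000) = 39.842219 (opposite signs)
step 1: m = 1.746500, f(m) = -2.992317 < 0 → root in [1.746500, 3.390000]
step 2: m = 2.568250, f(m) = 13.222141 > 0 → root in [1.746500, 2.568250]
step 3: m = 2.157375, f(m) = 4.022299 > 0 → root in [1.746500, 2.157375]
step 4: m = 1.951938, f(m) = 0.267849 > 0 → root in [1.746500, 1.951938]
step 5: m = 1.849219, f(m) = -1.420768 < 0 → root in [1.849219, 1.951938]
Midpoint of [1.849219, 1.951938] = 1.900578

1.900578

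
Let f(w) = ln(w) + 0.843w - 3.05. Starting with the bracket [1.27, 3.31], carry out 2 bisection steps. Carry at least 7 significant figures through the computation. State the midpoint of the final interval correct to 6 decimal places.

2.545000

f(1.270000) = -1.740373, f(3.310000) = 0.937278 (opposite signs)
step 1: m = 2.290000, f(m) = -0.290978 < 0 → root in [2.290000, 3.310000]
step 2: m = 2.800000, f(m) = 0.340019 > 0 → root in [2.290000, 2.800000]
Midpoint of [2.290000, 2.800000] = 2.545000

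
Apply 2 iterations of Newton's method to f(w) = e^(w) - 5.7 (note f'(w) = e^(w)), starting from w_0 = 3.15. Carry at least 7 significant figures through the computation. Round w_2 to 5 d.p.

1.91433

w_0 = 3.150000: f = 17.636065, f' = 23.336065 → w_1 = 3.150000 - (17.636065)/(23.336065) = 2.394257
w_1 = 2.394257: f = 5.260053, f' = 10.960053 → w_2 = 2.394257 - (5.260053)/(10.960053) = 1.914328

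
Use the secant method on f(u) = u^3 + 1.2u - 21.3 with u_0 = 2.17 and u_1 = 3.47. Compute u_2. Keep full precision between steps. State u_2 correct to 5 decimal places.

Secant update: u_(k+1) = u_k − f(u_k)·(u_k − u_(k-1))/(f(u_k) − f(u_(k-1))).
f(u_0) = -8.477687, f(u_1) = 24.645923
u_2 = 3.470000 - (24.645923)·(3.470000 - 2.170000)/(24.645923 - (-8.477687)) = 2.502723; f(u_2) = -2.620617

2.50272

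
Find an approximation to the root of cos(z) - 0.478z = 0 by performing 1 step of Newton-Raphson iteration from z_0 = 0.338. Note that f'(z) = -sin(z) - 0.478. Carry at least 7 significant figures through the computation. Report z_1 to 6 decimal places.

z_0 = 0.338000: f = 0.781856, f' = -0.809601 → z_1 = 0.338000 - (0.781856)/(-0.809601) = 1.303730

1.303730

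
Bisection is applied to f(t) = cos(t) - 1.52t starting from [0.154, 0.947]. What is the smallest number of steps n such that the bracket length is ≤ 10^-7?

23

Initial width b − a = 0.947 − 0.154 = 0.793000.
After n steps the width is (b−a)/2^n; need (b−a)/2^n ≤ 10^-7.
So n ≥ log₂(0.793000/10^-7) = log₂(7930000.0000) ≈ 22.9189.
Hence n = 23.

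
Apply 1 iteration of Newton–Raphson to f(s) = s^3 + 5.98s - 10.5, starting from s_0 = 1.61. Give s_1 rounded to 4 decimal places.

f'(s) = 3s^2 + 5.98
s_0 = 1.610000: f = 3.301081, f' = 13.756300 → s_1 = 1.610000 - (3.301081)/(13.756300) = 1.370031

1.3700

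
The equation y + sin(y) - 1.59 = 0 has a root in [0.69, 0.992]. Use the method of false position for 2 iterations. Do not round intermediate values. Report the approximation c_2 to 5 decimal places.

0.84338

f(0.690000) = -0.263463, f(0.992000) = 0.239122
step 1: c = 0.848313, f(c) = 0.008479 > 0 → new bracket [0.690000, 0.848313]
step 2: c = 0.843377, f(c) = 0.000270 > 0 → new bracket [0.690000, 0.843377]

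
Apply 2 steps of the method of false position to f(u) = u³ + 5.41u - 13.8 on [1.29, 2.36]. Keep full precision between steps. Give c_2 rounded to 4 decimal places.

f(1.290000) = -4.674411, f(2.360000) = 12.111856
step 1: c = 1.587959, f(c) = -1.204922 < 0 → new bracket [1.587959, 2.360000]
step 2: c = 1.657814, f(c) = -0.274971 < 0 → new bracket [1.657814, 2.360000]

1.6578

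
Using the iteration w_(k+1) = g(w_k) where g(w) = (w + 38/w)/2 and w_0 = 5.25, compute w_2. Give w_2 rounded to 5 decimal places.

6.16492

w_1 = g(5.250000) = 6.244048
w_2 = g(6.244048) = 6.164922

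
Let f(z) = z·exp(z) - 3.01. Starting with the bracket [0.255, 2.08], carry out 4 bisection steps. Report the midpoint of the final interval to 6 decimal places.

f(0.255000) = -2.680932, f(2.080000) = 13.639295 (opposite signs)
step 1: m = 1.167500, f(m) = 0.742284 > 0 → root in [0.255000, 1.167500]
step 2: m = 0.711250, f(m) = -1.561514 < 0 → root in [0.711250, 1.167500]
step 3: m = 0.939375, f(m) = -0.606720 < 0 → root in [0.939375, 1.167500]
step 4: m = 1.053438, f(m) = 0.010723 > 0 → root in [0.939375, 1.053438]
Midpoint of [0.939375, 1.053438] = 0.996406

0.996406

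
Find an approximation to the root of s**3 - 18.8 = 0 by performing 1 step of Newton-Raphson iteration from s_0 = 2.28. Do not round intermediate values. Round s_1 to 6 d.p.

Newton update: s ← s − f(s)/f'(s).
f'(s) = 3s**2
s_0 = 2.280000: f = -6.947648, f' = 15.595200 → s_1 = 2.280000 - (-6.947648)/(15.595200) = 2.725499

2.725499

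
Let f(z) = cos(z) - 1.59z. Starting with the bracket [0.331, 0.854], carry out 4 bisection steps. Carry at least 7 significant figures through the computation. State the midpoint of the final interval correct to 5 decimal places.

0.54347

f(0.331000) = 0.419428, f(0.854000) = -0.700887 (opposite signs)
step 1: m = 0.592500, f(m) = -0.112528 < 0 → root in [0.331000, 0.592500]
step 2: m = 0.461750, f(m) = 0.161092 > 0 → root in [0.461750, 0.592500]
step 3: m = 0.527125, f(m) = 0.026128 > 0 → root in [0.527125, 0.592500]
step 4: m = 0.559813, f(m) = -0.042747 < 0 → root in [0.527125, 0.559813]
Midpoint of [0.527125, 0.559813] = 0.543469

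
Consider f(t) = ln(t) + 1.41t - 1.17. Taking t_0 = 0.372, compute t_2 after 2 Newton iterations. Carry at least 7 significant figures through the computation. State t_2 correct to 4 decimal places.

0.8977

f'(t) = 1/t + 1.41
t_0 = 0.372000: f = -1.634341, f' = 4.098172 → t_1 = 0.372000 - (-1.634341)/(4.098172) = 0.770798
t_1 = 0.770798: f = -0.343505, f' = 2.707357 → t_2 = 0.770798 - (-0.343505)/(2.707357) = 0.897676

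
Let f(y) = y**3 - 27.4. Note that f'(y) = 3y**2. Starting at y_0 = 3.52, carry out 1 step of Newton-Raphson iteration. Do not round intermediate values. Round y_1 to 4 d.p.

3.0838

Newton update: y ← y − f(y)/f'(y).
y_0 = 3.520000: f = 16.214208, f' = 37.171200 → y_1 = 3.520000 - (16.214208)/(37.171200) = 3.083796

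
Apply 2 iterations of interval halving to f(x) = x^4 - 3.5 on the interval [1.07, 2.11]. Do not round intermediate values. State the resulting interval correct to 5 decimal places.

f(1.070000) = -2.189204, f(2.110000) = 16.321194 (opposite signs)
step 1: m = 1.590000, f(m) = 2.891290 > 0 → root in [1.070000, 1.590000]
step 2: m = 1.330000, f(m) = -0.370993 < 0 → root in [1.330000, 1.590000]

[1.33000, 1.59000]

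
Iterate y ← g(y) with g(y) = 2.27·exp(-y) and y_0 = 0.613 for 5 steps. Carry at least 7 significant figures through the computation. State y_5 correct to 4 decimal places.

y_1 = g(0.613000) = 1.229712
y_2 = g(1.229712) = 0.663695
y_3 = g(0.663695) = 1.168925
y_4 = g(1.168925) = 0.705291
y_5 = g(0.705291) = 1.121300

1.1213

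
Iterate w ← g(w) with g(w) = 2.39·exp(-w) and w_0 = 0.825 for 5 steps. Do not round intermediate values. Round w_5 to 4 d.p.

1.0211

w_1 = g(0.825000) = 1.047382
w_2 = g(1.047382) = 0.838544
w_3 = g(0.838544) = 1.033292
w_4 = g(1.033292) = 0.850443
w_5 = g(0.850443) = 1.021070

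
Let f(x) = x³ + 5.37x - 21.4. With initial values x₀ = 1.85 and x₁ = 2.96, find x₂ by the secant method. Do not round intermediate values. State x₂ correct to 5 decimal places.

2.07292

f(x_0) = -5.133875, f(x_1) = 20.429536
x_2 = 2.960000 - (20.429536)·(2.960000 - 1.850000)/(20.429536 - (-5.133875)) = 2.072920; f(x_2) = -1.361084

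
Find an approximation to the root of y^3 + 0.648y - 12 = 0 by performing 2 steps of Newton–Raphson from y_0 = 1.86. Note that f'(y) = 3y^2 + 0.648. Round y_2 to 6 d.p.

Newton update: y ← y − f(y)/f'(y).
y_0 = 1.860000: f = -4.359864, f' = 11.026800 → y_1 = 1.860000 - (-4.359864)/(11.026800) = 2.255388
y_1 = 2.255388: f = 0.934142, f' = 15.908325 → y_2 = 2.255388 - (0.934142)/(15.908325) = 2.196668

2.196668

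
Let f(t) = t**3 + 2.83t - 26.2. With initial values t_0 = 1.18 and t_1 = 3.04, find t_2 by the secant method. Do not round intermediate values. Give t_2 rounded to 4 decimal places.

2.4243

f(t_0) = -21.217568, f(t_1) = 10.497664
t_2 = 3.040000 - (10.497664)·(3.040000 - 1.180000)/(10.497664 - (-21.217568)) = 2.424345; f(t_2) = -5.090149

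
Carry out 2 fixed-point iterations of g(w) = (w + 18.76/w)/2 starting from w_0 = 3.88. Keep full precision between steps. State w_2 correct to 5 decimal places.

w_1 = g(3.880000) = 4.357526
w_2 = g(4.357526) = 4.331361

4.33136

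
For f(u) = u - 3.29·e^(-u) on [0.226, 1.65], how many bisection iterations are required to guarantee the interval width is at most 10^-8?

Initial width b − a = 1.65 − 0.226 = 1.424000.
After n steps the width is (b−a)/2^n; need (b−a)/2^n ≤ 10^-8.
So n ≥ log₂(1.424000/10^-8) = log₂(142400000.0000) ≈ 27.0854.
Hence n = 28.

28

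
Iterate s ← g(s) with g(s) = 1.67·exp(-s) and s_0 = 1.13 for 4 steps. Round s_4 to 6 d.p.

s_1 = g(1.130000) = 0.539466
s_2 = g(0.539466) = 0.973710
s_3 = g(0.973710) = 0.630724
s_4 = g(0.630724) = 0.888784

0.888784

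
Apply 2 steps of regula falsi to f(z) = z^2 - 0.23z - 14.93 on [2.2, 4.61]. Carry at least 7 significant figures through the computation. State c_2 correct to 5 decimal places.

f(2.200000) = -10.596000, f(4.610000) = 5.261800
step 1: c = 3.810334, f(c) = -1.287729 < 0 → new bracket [3.810334, 4.610000]
step 2: c = 3.967560, f(c) = -0.101008 < 0 → new bracket [3.967560, 4.610000]

3.96756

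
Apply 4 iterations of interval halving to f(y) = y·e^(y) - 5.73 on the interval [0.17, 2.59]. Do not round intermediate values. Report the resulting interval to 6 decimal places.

f(0.170000) = -5.528498, f(2.590000) = 28.794108 (opposite signs)
step 1: m = 1.380000, f(m) = -0.244636 < 0 → root in [1.380000, 2.590000]
step 2: m = 1.985000, f(m) = 8.718909 > 0 → root in [1.380000, 1.985000]
step 3: m = 1.682500, f(m) = 3.320145 > 0 → root in [1.380000, 1.682500]
step 4: m = 1.531250, f(m) = 1.350428 > 0 → root in [1.380000, 1.531250]

[1.380000, 1.531250]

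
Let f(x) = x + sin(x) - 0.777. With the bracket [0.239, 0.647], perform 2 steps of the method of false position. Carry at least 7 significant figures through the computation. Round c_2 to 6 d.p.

f(0.239000) = -0.301269, f(0.647000) = 0.472795
step 1: c = 0.397795, f(c) = 0.008182 > 0 → new bracket [0.239000, 0.397795]
step 2: c = 0.393597, f(c) = 0.000109 > 0 → new bracket [0.239000, 0.393597]

0.393597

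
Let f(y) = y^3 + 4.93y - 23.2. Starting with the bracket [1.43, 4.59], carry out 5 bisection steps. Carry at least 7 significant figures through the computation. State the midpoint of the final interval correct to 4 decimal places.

2.2694

f(1.430000) = -13.225893, f(4.590000) = 96.131279 (opposite signs)
step 1: m = 3.010000, f(m) = 18.910201 > 0 → root in [1.430000, 3.010000]
step 2: m = 2.220000, f(m) = -1.314352 < 0 → root in [2.220000, 3.010000]
step 3: m = 2.615000, f(m) = 7.573908 > 0 → root in [2.220000, 2.615000]
step 4: m = 2.417500, f(m) = 2.846885 > 0 → root in [2.220000, 2.417500]
step 5: m = 2.318750, f(m) = 0.698432 > 0 → root in [2.220000, 2.318750]
Midpoint of [2.220000, 2.318750] = 2.269375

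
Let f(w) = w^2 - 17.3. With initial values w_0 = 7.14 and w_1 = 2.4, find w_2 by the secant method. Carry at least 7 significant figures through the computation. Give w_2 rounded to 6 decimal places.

3.609644

f(w_0) = 33.679600, f(w_1) = -11.540000
w_2 = 2.400000 - (-11.540000)·(2.400000 - 7.140000)/(-11.540000 - (33.679600)) = 3.609644; f(w_2) = -4.270473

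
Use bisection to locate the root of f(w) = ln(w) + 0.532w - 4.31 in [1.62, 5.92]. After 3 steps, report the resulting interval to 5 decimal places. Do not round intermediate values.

[4.84500, 5.38250]

f(1.620000) = -2.965734, f(5.920000) = 0.617776 (opposite signs)
step 1: m = 3.770000, f(m) = -0.977285 < 0 → root in [3.770000, 5.920000]
step 2: m = 4.845000, f(m) = -0.154513 < 0 → root in [4.845000, 5.920000]
step 3: m = 5.382500, f(m) = 0.236643 > 0 → root in [4.845000, 5.382500]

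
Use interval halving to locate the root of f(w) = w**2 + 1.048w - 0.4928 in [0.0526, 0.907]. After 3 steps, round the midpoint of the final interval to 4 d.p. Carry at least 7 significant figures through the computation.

0.3196

f(0.052600) = -0.434908, f(0.907000) = 1.280385 (opposite signs)
step 1: m = 0.479800, f(m) = 0.240238 > 0 → root in [0.052600, 0.479800]
step 2: m = 0.266200, f(m) = -0.142960 < 0 → root in [0.266200, 0.479800]
step 3: m = 0.373000, f(m) = 0.037233 > 0 → root in [0.266200, 0.373000]
Midpoint of [0.266200, 0.373000] = 0.319600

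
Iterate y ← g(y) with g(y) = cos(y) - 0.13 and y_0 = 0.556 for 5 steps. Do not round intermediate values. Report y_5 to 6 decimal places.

0.668532

y_1 = g(0.556000) = 0.719373
y_2 = g(0.719373) = 0.622219
y_3 = g(0.622219) = 0.682587
y_4 = g(0.682587) = 0.645943
y_5 = g(0.645943) = 0.668532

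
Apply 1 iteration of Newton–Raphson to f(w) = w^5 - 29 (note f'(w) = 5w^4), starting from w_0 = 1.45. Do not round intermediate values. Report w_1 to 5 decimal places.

w_0 = 1.450000: f = -22.590266, f' = 22.102531 → w_1 = 1.450000 - (-22.590266)/(22.102531) = 2.472067

2.47207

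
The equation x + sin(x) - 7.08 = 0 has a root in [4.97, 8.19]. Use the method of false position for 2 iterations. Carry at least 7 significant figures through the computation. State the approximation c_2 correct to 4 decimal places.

6.6787

f(4.970000) = -3.077001, f(8.190000) = 2.054075
step 1: c = 6.900968, f(c) = 0.400197 > 0 → new bracket [4.970000, 6.900968]
step 2: c = 6.678729, f(c) = -0.015960 < 0 → new bracket [6.678729, 6.900968]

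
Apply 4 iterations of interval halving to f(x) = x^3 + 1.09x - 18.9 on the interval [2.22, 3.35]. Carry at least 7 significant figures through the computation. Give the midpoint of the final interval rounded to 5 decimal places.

f(2.220000) = -5.539152, f(3.350000) = 22.346875 (opposite signs)
step 1: m = 2.785000, f(m) = 5.736737 > 0 → root in [2.220000, 2.785000]
step 2: m = 2.502500, f(m) = -0.500353 < 0 → root in [2.502500, 2.785000]
step 3: m = 2.643750, f(m) = 2.459951 > 0 → root in [2.502500, 2.643750]
step 4: m = 2.573125, f(m) = 0.941296 > 0 → root in [2.502500, 2.573125]
Midpoint of [2.502500, 2.573125] = 2.537813

2.53781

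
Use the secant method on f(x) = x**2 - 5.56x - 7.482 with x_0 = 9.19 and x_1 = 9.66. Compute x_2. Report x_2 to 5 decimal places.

f(x_0) = 25.877700, f(x_1) = 32.124000
x_2 = 9.660000 - (32.124000)·(9.660000 - 9.190000)/(32.124000 - (25.877700)) = 7.242844; f(x_2) = 4.706579

7.24284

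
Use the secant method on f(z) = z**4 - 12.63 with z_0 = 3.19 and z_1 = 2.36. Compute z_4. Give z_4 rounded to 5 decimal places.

1.89878

f(z_0) = 90.923011, f(z_1) = 18.390444
z_2 = 2.360000 - (18.390444)·(2.360000 - 3.190000)/(18.390444 - (90.923011)) = 2.149556; f(z_2) = 8.719847
z_3 = 2.149556 - (8.719847)·(2.149556 - 2.360000)/(8.719847 - (18.390444)) = 1.959801; f(z_3) = 2.121892
z_4 = 1.959801 - (2.121892)·(1.959801 - 2.149556)/(2.121892 - (8.719847)) = 1.898776; f(z_4) = 0.368549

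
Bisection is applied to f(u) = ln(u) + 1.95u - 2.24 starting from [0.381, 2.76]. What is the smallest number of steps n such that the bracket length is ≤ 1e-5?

Initial width b − a = 2.76 − 0.381 = 2.379000.
After n steps the width is (b−a)/2^n; need (b−a)/2^n ≤ 1e-5.
So n ≥ log₂(2.379000/1e-5) = log₂(237900.0000) ≈ 17.8600.
Hence n = 18.

18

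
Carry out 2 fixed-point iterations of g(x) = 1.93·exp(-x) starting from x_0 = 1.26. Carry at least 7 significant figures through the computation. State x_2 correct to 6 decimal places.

1.116354

x_1 = g(1.260000) = 0.547452
x_2 = g(0.547452) = 1.116354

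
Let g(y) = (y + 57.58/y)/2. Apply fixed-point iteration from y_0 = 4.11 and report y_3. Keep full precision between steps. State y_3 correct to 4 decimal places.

7.5891

y_1 = g(4.110000) = 9.059866
y_2 = g(9.059866) = 7.707684
y_3 = g(7.707684) = 7.589076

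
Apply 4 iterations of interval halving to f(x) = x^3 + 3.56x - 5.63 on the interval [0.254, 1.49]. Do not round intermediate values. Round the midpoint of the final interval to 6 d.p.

1.142375

f(0.254000) = -4.709373, f(1.490000) = 2.982349 (opposite signs)
step 1: m = 0.872000, f(m) = -1.862625 < 0 → root in [0.872000, 1.490000]
step 2: m = 1.181000, f(m) = 0.221573 > 0 → root in [0.872000, 1.181000]
step 3: m = 1.026500, f(m) = -0.894035 < 0 → root in [1.026500, 1.181000]
step 4: m = 1.103750, f(m) = -0.355991 < 0 → root in [1.103750, 1.181000]
Midpoint of [1.103750, 1.181000] = 1.142375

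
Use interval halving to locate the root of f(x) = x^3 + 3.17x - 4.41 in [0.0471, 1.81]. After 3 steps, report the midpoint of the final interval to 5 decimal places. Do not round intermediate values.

f(0.047100) = -4.260589, f(1.810000) = 7.257441 (opposite signs)
step 1: m = 0.928550, f(m) = -0.665896 < 0 → root in [0.928550, 1.810000]
step 2: m = 1.369275, f(m) = 2.497875 > 0 → root in [0.928550, 1.369275]
step 3: m = 1.148913, f(m) = 0.748617 > 0 → root in [0.928550, 1.148913]
Midpoint of [0.928550, 1.148913] = 1.038731

1.03873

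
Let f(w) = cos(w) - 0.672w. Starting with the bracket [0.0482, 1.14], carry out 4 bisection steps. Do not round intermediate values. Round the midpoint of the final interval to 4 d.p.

f(0.048200) = 0.966448, f(1.140000) = -0.348485 (opposite signs)
step 1: m = 0.594100, f(m) = 0.429417 > 0 → root in [0.594100, 1.140000]
step 2: m = 0.867050, f(m) = 0.064421 > 0 → root in [0.867050, 1.140000]
step 3: m = 1.003525, f(m) = -0.137036 < 0 → root in [0.867050, 1.003525]
step 4: m = 0.935287, f(m) = -0.034926 < 0 → root in [0.867050, 0.935287]
Midpoint of [0.867050, 0.935287] = 0.901169

0.9012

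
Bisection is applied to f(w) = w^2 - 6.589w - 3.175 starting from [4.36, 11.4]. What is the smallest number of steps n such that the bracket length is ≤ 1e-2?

Initial width b − a = 11.4 − 4.36 = 7.040000.
After n steps the width is (b−a)/2^n; need (b−a)/2^n ≤ 1e-2.
So n ≥ log₂(7.040000/1e-2) = log₂(704.0000) ≈ 9.4594.
Hence n = 10.

10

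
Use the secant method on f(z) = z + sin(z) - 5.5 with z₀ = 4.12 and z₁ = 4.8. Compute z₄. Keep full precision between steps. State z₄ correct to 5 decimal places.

Secant update: z_(k+1) = z_k − f(z_k)·(z_k − z_(k-1))/(f(z_k) − f(z_(k-1))).
f(z_0) = -2.209609, f(z_1) = -1.696165
z_2 = 4.800000 - (-1.696165)·(4.800000 - 4.120000)/(-1.696165 - (-2.209609)) = 7.046381; f(z_2) = 2.237615
z_3 = 7.046381 - (2.237615)·(7.046381 - 4.800000)/(2.237615 - (-1.696165)) = 5.768593; f(z_3) = -0.223587
z_4 = 5.768593 - (-0.223587)·(5.768593 - 7.046381)/(-0.223587 - (2.237615)) = 5.884673; f(z_4) = -0.003374

5.88467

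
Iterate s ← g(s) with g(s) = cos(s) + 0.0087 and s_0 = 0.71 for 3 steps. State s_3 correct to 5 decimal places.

s_1 = g(0.710000) = 0.767062
s_2 = g(0.767062) = 0.728653
s_3 = g(0.728653) = 0.754772

0.75477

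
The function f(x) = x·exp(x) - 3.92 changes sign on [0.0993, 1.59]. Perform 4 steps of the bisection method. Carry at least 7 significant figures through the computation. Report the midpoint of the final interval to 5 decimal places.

1.17074

f(0.099300) = -3.810333, f(1.590000) = 3.876961 (opposite signs)
step 1: m = 0.844650, f(m) = -1.954362 < 0 → root in [0.844650, 1.590000]
step 2: m = 1.217325, f(m) = 0.192293 > 0 → root in [0.844650, 1.217325]
step 3: m = 1.030987, f(m) = -1.029283 < 0 → root in [1.030987, 1.217325]
step 4: m = 1.124156, f(m) = -0.460275 < 0 → root in [1.124156, 1.217325]
Midpoint of [1.124156, 1.217325] = 1.170741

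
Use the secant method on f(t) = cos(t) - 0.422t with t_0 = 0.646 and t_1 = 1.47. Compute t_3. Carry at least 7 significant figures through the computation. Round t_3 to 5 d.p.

1.09038

f(t_0) = 0.525886, f(t_1) = -0.519714
t_2 = 1.470000 - (-0.519714)·(1.470000 - 0.646000)/(-0.519714 - (0.525886)) = 1.060432; f(t_2) = 0.040993
t_3 = 1.060432 - (0.040993)·(1.060432 - 1.470000)/(0.040993 - (-0.519714)) = 1.090375; f(t_3) = 0.002014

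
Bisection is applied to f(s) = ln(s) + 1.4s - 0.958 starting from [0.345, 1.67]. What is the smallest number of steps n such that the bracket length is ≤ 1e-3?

Initial width b − a = 1.67 − 0.345 = 1.325000.
After n steps the width is (b−a)/2^n; need (b−a)/2^n ≤ 1e-3.
So n ≥ log₂(1.325000/1e-3) = log₂(1325.0000) ≈ 10.3718.
Hence n = 11.

11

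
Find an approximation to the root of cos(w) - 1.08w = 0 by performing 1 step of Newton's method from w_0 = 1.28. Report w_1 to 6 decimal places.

0.742377

f'(w) = -sin(w) - 1.08
w_0 = 1.280000: f = -1.095685, f' = -2.038016 → w_1 = 1.280000 - (-1.095685)/(-2.038016) = 0.742377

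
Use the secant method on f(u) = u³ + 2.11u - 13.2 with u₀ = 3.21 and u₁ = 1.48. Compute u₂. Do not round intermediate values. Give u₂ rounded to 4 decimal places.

f(u_0) = 26.649261, f(u_1) = -6.835408
u_2 = 1.480000 - (-6.835408)·(1.480000 - 3.210000)/(-6.835408 - (26.649261)) = 1.833154; f(u_2) = -3.171812

1.8332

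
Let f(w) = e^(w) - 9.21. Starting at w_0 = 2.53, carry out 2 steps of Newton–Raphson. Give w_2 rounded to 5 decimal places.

f'(w) = e^(w)
w_0 = 2.530000: f = 3.343506, f' = 12.553506 → w_1 = 2.530000 - (3.343506)/(12.553506) = 2.263660
w_1 = 2.263660: f = 0.408223, f' = 9.618223 → w_2 = 2.263660 - (0.408223)/(9.618223) = 2.221217

2.22122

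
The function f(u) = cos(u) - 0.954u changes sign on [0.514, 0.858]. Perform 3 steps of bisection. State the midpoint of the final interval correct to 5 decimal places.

0.75050

f(0.514000) = 0.380429, f(0.858000) = -0.164580 (opposite signs)
step 1: m = 0.686000, f(m) = 0.119342 > 0 → root in [0.686000, 0.858000]
step 2: m = 0.772000, f(m) = -0.019971 < 0 → root in [0.686000, 0.772000]
step 3: m = 0.729000, f(m) = 0.050375 > 0 → root in [0.729000, 0.772000]
Midpoint of [0.729000, 0.772000] = 0.750500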